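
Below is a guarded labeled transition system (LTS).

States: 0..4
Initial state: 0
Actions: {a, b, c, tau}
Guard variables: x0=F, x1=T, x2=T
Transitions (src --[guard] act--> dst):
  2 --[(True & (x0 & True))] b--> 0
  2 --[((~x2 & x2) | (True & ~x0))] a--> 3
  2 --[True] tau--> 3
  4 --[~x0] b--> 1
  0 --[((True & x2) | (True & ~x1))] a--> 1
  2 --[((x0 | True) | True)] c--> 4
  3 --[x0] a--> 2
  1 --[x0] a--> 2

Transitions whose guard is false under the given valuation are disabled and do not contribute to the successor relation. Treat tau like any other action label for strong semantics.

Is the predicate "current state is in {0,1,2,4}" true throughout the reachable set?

Answer: INVARIANT HOLDS

Analysis:
Inv-set: {0,1,2,4}
Reach set: {0,1}
  0: ok
  1: ok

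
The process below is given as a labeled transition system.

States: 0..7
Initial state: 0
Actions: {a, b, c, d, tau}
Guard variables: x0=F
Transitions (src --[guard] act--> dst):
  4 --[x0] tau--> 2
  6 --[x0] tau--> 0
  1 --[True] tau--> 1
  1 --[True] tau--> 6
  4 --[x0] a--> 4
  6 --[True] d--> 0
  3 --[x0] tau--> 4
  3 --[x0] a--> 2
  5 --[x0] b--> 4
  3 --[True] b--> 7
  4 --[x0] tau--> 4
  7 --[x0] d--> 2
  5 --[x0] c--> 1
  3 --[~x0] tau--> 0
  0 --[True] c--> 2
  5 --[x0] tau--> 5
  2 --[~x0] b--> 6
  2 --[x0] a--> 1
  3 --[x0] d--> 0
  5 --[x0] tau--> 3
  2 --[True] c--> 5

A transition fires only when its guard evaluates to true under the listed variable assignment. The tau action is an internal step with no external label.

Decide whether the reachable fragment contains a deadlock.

Answer: DEADLOCK at state 5

Trace:
R = {0,2,5,6}
  0: c→2  [deg 1]
  2: b→6  c→5  [deg 2]
  5: ∅  [no exit]
  6: d→0  [deg 1]
Path to 5: c·c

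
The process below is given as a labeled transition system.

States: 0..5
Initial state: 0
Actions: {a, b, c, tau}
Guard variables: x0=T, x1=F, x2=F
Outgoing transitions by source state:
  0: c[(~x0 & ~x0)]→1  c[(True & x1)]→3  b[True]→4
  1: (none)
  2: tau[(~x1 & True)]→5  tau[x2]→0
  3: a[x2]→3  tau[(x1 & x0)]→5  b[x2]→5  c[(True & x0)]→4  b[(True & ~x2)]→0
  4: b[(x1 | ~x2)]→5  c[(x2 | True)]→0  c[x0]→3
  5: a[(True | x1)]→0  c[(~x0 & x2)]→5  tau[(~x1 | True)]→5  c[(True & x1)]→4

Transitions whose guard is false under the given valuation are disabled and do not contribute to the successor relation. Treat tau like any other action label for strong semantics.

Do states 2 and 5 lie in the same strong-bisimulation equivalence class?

Compute ~ classes (split until stable):
  π0 = {{0,1,2,3,4,5}}
  π1 = {{0},{1},{2},{3,4},{5}}
  π2 = {{0},{1},{2},{3},{4},{5}}
stable after 3 split(s): 6 block(s)
2∈{2}, 5∈{5}

Answer: NOT BISIMILAR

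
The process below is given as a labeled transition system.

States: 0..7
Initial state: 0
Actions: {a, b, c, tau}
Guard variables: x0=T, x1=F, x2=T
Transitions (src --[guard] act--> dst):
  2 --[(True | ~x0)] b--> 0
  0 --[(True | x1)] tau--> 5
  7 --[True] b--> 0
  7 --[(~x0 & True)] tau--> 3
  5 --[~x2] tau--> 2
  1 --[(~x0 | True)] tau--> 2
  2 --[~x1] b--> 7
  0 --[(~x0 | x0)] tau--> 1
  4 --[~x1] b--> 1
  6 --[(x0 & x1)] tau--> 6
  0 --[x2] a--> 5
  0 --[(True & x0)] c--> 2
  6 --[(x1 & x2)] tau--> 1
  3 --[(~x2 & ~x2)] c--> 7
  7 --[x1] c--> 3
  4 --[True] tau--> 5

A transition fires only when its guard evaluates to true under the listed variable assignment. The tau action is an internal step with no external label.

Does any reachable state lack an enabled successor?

Reach set: {0,1,2,5,7}
  0: a→5  c→2  tau→1  tau→5  [deg 4]
  1: tau→2  [deg 1]
  2: b→0  b→7  [deg 2]
  5: ∅  [STUCK]
  7: b→0  [deg 1]
witness 5: tau

Answer: DEADLOCK at state 5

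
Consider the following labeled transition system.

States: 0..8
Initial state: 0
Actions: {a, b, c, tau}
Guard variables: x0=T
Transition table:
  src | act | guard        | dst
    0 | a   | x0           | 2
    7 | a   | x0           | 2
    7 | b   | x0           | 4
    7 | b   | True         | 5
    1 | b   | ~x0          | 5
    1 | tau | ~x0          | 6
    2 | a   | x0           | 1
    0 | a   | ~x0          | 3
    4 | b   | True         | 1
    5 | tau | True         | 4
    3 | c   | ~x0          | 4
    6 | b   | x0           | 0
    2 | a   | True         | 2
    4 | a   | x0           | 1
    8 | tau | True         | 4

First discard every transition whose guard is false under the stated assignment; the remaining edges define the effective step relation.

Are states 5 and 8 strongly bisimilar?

Answer: BISIMILAR

Analysis:
Compute ~ classes (split until stable):
  P[0] = {{0,1,2,3,4,5,6,7,8}}
  P[1] = {{0,2},{1,3},{4,7},{5,8},{6}}
  P[2] = {{0},{1,3},{2},{4},{5,8},{6},{7}}
stable after 3 split(s): 7 block(s)
class of 5: {5,8}; class of 8: {5,8}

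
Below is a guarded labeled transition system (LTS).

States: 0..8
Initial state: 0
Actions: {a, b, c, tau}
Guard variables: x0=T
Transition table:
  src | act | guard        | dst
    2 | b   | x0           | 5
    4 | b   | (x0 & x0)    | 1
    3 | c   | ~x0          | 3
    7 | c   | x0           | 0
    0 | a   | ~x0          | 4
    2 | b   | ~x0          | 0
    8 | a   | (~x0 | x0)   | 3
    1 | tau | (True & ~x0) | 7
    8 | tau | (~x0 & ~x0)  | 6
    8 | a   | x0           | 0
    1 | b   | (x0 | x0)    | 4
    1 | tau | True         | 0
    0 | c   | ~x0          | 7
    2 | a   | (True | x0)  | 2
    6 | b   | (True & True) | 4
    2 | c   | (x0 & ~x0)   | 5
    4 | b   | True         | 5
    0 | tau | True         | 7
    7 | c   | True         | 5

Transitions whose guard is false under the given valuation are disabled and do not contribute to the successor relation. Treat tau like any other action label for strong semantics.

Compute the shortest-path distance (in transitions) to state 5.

BFS to 5:
  depth 0: {0}
  depth 1: {7}
  depth 2: {5}
first hit 5 at d=2 via tau·c

Answer: 2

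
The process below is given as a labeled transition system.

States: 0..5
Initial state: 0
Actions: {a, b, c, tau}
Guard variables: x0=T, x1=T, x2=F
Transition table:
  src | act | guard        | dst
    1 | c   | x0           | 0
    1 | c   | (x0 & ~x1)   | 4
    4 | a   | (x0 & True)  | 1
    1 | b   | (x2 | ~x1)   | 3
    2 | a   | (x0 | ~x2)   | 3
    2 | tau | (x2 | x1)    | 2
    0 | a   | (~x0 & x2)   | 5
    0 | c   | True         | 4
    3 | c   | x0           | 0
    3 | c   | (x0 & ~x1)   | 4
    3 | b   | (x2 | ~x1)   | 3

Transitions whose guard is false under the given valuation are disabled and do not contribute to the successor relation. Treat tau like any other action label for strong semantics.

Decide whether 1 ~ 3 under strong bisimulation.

Compute ~ classes (split until stable):
  round 0: {{0,1,2,3,4,5}}
  round 1: {{0,1,3},{2},{4},{5}}
  round 2: {{0},{1,3},{2},{4},{5}}
5 equivalence class(es) (converged in 3)
1∈{1,3}, 3∈{1,3}

Answer: BISIMILAR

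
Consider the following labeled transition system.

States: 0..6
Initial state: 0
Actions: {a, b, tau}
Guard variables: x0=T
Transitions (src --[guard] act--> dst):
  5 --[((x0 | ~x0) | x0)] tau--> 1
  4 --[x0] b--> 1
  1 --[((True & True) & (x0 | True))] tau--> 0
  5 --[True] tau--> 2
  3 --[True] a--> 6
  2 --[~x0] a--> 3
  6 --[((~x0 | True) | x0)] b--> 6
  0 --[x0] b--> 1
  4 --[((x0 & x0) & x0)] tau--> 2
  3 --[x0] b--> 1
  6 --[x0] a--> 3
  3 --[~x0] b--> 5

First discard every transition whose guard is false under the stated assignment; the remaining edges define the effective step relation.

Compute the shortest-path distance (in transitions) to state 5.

BFS to 5:
  depth 0: {0}
  depth 1: {1}
5 never appears.

Answer: UNREACHABLE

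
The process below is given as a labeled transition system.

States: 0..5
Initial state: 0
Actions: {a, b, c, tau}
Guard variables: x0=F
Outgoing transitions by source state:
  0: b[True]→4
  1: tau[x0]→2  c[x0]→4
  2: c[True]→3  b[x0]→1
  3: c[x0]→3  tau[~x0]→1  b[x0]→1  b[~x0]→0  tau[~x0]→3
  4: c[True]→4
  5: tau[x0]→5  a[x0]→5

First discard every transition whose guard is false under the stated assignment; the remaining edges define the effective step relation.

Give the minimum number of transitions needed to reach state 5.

Answer: UNREACHABLE

Trace:
Breadth-first toward 5:
  L0 = {0}
  L1 = {4}
5 never appears.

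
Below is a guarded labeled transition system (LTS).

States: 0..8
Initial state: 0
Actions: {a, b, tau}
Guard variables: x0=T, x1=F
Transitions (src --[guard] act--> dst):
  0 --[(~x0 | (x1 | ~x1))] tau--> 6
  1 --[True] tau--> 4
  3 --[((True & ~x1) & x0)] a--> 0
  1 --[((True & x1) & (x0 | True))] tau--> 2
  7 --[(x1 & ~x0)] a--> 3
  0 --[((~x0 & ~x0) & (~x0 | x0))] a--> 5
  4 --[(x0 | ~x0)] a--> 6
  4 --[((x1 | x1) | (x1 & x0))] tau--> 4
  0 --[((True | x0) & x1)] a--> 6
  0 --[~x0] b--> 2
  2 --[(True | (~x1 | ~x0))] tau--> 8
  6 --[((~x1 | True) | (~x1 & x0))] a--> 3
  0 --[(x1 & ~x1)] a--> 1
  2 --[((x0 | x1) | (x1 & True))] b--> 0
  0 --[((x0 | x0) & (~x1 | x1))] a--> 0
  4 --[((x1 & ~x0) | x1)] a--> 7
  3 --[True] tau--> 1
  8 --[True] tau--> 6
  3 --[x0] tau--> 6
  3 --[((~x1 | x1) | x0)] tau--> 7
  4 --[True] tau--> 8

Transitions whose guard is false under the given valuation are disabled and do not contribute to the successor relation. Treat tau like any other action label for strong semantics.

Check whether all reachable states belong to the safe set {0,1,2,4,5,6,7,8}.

Answer: INVARIANT VIOLATED at state 3

Working:
Inv-set: {0,1,2,4,5,6,7,8}
R = {0,1,3,4,6,7,8}
  0: ok
  1: ok
  3: VIOLATES
  4: ok
  6: ok
  7: ok
  8: ok
counterexample path to 3: tau·a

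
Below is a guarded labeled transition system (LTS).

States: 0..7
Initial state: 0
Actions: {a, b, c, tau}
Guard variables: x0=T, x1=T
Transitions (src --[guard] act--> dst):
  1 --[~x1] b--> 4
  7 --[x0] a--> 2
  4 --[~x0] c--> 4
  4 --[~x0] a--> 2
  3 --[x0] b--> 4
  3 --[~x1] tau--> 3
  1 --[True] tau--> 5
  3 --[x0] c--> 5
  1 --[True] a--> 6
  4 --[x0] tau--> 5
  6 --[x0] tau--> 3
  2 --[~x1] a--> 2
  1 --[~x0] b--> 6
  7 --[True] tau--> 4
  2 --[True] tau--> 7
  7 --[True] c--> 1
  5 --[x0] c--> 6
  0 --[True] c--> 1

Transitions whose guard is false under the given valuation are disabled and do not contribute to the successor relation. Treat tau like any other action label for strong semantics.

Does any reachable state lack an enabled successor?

Answer: DEADLOCK-FREE

Analysis:
Reachable = {0,1,3,4,5,6}
  0: c→1  [deg 1]
  1: a→6  tau→5  [deg 2]
  3: b→4  c→5  [deg 2]
  4: tau→5  [deg 1]
  5: c→6  [deg 1]
  6: tau→3  [deg 1]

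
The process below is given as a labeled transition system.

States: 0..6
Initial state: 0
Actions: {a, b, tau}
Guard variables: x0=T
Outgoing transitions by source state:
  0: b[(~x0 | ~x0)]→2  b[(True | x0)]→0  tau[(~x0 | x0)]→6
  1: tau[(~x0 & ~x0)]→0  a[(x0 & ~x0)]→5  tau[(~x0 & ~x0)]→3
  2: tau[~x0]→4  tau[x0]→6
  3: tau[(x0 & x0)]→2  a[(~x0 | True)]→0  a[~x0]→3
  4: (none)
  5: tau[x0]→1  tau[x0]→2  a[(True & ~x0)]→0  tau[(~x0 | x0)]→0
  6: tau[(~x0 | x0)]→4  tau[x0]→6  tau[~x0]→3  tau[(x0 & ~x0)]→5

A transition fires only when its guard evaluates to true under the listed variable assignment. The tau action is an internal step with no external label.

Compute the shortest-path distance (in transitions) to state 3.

Breadth-first toward 3:
  depth 0: {0}
  depth 1: {6}
  depth 2: {4}
3 never appears.

Answer: UNREACHABLE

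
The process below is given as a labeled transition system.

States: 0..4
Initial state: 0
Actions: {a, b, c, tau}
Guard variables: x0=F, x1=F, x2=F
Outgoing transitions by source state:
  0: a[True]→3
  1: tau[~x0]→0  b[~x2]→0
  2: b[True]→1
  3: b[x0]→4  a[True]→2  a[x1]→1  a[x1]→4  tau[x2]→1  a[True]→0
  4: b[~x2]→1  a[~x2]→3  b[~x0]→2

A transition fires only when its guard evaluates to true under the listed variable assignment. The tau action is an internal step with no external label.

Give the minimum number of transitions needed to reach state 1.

BFS to 1:
  L0 = {0}
  L1 = {3}
  L2 = {2}
  L3 = {1}
depth(1)=3, e.g. a·a·b

Answer: 3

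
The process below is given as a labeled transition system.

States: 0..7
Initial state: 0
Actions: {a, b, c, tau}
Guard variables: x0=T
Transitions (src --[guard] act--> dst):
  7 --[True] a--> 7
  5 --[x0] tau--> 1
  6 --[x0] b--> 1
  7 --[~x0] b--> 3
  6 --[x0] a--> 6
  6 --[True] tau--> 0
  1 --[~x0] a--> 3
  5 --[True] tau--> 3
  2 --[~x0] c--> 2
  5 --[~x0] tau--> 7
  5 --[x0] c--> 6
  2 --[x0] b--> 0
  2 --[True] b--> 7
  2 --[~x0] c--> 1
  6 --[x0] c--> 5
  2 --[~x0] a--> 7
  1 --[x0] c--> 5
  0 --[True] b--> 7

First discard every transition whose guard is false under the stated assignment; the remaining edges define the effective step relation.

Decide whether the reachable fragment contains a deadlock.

Reach set: {0,7}
  0: b→7  [1 exit(s)]
  7: a→7  [1 exit(s)]

Answer: DEADLOCK-FREE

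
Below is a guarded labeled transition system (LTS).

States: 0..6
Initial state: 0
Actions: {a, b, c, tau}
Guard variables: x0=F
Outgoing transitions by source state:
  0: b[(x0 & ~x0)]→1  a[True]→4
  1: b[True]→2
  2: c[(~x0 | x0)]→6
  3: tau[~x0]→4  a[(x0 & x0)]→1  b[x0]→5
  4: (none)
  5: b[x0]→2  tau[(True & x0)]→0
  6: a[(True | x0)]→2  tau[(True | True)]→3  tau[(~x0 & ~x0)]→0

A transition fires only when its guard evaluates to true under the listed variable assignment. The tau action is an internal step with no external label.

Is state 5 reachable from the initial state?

Answer: UNREACHABLE

Working:
After dropping false guards: 7 live edges.
L0 = {0}
L1 = {4}  now seen {0,4}
Reach set: {0,4}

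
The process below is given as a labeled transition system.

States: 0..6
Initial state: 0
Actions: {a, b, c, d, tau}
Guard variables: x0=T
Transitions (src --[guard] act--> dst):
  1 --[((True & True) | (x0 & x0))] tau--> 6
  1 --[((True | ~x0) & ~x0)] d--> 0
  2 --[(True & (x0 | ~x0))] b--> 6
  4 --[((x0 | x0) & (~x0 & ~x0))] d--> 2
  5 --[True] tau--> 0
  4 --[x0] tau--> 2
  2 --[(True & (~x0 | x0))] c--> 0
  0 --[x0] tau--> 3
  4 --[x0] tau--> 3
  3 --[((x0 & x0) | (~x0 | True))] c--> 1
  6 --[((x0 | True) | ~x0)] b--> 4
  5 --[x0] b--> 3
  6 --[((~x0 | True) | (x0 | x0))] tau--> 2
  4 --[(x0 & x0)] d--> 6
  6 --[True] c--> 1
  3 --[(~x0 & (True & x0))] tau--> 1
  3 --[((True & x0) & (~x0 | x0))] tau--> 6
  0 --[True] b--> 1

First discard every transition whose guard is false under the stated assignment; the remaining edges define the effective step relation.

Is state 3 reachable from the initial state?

Answer: REACHABLE

Trace:
15 transition(s) survive guard evaluation.
Layer 0: {0}
Layer 1: {1,3}  total {0,1,3}
Layer 2: {6}  total {0,1,3,6}
Layer 3: {2,4}  total {0,1,2,3,4,6}
Reach set: {0,1,2,3,4,6}
Path to 3: tau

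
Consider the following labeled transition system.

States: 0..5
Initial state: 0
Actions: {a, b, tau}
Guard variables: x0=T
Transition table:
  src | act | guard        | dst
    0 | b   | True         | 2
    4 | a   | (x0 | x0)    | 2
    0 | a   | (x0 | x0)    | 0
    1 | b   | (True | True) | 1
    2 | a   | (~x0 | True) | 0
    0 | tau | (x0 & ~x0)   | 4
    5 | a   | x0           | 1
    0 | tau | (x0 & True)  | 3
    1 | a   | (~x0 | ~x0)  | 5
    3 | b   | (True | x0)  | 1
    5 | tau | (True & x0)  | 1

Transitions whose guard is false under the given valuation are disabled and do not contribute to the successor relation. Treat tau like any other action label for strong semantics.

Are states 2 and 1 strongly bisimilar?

Answer: NOT BISIMILAR

Trace:
Compute ~ classes (split until stable):
  round 0: {{0,1,2,3,4,5}}
  round 1: {{0},{1,3},{2,4},{5}}
  round 2: {{0},{1,3},{2},{4},{5}}
stable after 3 split(s): 5 block(s)
2∈{2}, 1∈{1,3}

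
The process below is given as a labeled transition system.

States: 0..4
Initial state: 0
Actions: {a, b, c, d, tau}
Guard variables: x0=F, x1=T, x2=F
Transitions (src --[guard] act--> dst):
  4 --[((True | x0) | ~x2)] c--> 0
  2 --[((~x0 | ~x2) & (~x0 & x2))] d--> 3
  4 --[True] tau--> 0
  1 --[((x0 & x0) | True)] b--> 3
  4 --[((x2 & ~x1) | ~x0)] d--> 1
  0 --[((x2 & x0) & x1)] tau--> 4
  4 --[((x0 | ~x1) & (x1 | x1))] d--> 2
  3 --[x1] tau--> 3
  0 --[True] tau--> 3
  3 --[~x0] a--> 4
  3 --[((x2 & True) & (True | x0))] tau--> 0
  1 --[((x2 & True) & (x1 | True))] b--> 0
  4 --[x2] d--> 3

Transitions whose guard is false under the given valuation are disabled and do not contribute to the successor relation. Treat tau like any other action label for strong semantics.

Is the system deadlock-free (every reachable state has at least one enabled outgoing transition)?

Answer: DEADLOCK-FREE

Analysis:
Reachable = {0,1,3,4}
  0: tau→3  [deg 1]
  1: b→3  [deg 1]
  3: a→4  tau→3  [deg 2]
  4: c→0  d→1  tau→0  [deg 3]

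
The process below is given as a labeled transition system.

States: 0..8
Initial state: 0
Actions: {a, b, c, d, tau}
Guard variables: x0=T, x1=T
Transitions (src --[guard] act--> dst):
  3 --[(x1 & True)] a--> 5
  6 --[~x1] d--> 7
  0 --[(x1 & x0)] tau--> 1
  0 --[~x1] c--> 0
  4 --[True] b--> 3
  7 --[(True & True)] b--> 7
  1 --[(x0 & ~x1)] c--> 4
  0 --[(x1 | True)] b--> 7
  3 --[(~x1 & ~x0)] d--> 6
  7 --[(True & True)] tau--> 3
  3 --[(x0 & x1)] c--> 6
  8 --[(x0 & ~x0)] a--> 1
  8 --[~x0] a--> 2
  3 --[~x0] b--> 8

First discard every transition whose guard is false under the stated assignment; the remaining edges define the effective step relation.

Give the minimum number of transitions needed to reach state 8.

Layered search for 8:
  depth 0: {0}
  depth 1: {1,7}
  depth 2: {3}
  depth 3: {5,6}
8 never appears.

Answer: UNREACHABLE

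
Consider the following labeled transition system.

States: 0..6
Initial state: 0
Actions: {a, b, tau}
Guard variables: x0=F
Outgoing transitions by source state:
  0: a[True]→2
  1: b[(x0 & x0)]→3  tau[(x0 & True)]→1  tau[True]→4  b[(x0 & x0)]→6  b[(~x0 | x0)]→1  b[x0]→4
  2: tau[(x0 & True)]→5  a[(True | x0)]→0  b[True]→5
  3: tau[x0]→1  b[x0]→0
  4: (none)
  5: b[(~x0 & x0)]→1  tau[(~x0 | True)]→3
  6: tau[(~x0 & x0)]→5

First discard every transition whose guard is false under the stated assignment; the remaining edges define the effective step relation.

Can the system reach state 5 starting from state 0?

Answer: REACHABLE

Working:
After dropping false guards: 6 live edges.
Layer 0: {0}
Layer 1: {2}  total {0,2}
Layer 2: {5}  total {0,2,5}
Layer 3: {3}  total {0,2,3,5}
R = {0,2,3,5}
trace reaching 5: a·b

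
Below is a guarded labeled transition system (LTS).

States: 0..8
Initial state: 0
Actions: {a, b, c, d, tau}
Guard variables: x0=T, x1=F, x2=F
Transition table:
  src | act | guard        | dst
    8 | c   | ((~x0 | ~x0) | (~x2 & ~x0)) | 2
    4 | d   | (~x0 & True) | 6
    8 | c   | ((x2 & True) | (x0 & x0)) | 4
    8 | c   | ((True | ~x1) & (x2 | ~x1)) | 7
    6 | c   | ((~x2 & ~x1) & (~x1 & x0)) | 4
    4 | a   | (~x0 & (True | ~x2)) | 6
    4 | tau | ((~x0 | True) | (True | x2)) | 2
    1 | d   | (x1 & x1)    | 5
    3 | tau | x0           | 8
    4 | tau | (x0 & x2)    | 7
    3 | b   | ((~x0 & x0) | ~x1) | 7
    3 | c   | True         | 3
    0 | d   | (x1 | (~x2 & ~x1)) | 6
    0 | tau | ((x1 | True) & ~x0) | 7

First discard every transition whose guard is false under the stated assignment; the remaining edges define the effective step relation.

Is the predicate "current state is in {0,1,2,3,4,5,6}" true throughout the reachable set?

Answer: INVARIANT HOLDS

Analysis:
Safe = {0,1,2,3,4,5,6}
Reach set: {0,2,4,6}
  0: safe
  2: safe
  4: safe
  6: safe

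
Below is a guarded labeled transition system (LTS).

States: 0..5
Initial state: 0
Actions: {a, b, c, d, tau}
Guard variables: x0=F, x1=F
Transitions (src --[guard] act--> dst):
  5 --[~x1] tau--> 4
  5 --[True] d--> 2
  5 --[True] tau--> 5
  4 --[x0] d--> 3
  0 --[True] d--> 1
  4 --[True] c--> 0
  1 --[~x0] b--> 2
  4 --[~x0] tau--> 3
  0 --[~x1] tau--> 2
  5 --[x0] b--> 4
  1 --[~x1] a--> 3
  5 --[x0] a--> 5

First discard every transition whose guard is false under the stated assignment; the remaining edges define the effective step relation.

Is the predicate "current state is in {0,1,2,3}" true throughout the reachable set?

Allowed set {0,1,2,3}
Reach set: {0,1,2,3}
  0: ✓
  1: ✓
  2: ✓
  3: ✓

Answer: INVARIANT HOLDS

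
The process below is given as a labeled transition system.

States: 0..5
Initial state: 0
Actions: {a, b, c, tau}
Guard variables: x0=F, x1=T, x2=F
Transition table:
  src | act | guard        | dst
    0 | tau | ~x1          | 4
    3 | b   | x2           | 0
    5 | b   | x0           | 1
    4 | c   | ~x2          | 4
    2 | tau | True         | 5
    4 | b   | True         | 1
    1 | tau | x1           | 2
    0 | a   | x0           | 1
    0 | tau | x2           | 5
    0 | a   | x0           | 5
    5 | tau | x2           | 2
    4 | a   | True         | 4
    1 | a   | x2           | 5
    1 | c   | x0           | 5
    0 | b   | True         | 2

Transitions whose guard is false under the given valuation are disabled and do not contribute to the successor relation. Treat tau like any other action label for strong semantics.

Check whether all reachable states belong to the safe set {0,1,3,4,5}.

Allowed set {0,1,3,4,5}
Reachable = {0,2,5}
  0: ✓
  2: outside
  5: ✓
reach 2 via b — violates

Answer: INVARIANT VIOLATED at state 2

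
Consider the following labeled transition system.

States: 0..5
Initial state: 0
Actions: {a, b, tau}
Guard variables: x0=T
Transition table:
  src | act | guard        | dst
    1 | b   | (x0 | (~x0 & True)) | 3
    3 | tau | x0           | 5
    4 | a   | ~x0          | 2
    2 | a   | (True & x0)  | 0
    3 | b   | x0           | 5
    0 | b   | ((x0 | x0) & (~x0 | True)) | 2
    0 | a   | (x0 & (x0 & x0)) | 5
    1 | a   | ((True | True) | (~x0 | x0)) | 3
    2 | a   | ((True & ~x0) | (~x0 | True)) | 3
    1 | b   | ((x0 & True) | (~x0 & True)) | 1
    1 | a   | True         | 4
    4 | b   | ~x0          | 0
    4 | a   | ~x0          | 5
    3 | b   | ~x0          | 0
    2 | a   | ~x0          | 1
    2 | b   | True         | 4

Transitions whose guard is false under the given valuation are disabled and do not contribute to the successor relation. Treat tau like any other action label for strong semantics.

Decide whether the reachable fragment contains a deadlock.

Reachable = {0,2,3,4,5}
  0: a→5  b→2  [2 out]
  2: a→0  a→3  b→4  [3 out]
  3: b→5  tau→5  [2 out]
  4: ∅  [STUCK]
  5: ∅  [STUCK]
Path to 4: b·b

Answer: DEADLOCK at state 4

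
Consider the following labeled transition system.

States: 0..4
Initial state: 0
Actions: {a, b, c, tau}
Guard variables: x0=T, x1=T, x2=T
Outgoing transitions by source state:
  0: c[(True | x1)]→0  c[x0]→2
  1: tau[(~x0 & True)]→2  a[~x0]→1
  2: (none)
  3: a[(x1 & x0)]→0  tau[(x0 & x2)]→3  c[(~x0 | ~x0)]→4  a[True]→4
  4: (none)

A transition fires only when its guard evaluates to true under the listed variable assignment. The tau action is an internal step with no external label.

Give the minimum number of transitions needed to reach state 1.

Breadth-first toward 1:
  L0 = {0}
  L1 = {2}
1 never appears.

Answer: UNREACHABLE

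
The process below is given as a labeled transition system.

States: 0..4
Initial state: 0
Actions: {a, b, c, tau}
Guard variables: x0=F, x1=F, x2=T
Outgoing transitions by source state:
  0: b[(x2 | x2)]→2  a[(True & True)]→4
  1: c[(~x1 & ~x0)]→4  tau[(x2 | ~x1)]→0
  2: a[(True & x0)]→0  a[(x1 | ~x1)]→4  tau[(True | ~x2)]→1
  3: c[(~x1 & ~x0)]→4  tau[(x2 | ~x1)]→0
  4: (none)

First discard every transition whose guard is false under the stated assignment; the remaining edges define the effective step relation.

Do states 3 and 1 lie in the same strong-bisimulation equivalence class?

Answer: BISIMILAR

Working:
Refine partition for ~:
  P[0] = {{0,1,2,3,4}}
  P[1] = {{0},{1,3},{2},{4}}
stable after 2 split(s): 4 block(s)
3∈{1,3}, 1∈{1,3}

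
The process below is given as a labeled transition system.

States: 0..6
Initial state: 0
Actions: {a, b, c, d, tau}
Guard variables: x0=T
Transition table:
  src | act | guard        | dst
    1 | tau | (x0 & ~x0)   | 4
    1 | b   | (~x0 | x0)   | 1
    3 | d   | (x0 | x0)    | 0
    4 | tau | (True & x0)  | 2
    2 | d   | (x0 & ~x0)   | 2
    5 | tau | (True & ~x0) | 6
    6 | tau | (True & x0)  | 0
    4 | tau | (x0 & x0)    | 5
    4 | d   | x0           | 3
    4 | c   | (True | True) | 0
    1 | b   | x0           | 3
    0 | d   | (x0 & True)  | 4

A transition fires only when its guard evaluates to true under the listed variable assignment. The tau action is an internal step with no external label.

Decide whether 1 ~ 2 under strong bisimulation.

Answer: NOT BISIMILAR

Working:
Refine partition for ~:
  round 0: {{0,1,2,3,4,5,6}}
  round 1: {{0,3},{1},{2,5},{4},{6}}
  round 2: {{0},{1},{2,5},{3},{4},{6}}
Fixed point at round 3; 6 class(es).
[1]={1}  [2]={2,5}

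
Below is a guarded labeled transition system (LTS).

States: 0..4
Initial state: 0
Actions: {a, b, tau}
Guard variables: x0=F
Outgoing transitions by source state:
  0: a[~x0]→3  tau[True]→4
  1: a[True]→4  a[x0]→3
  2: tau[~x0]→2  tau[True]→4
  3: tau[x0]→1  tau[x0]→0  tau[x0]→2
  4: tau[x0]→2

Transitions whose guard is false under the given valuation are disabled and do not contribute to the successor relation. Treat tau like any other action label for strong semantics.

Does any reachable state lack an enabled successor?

Answer: DEADLOCK at state 3

Analysis:
Reach set: {0,3,4}
  0: a→3  tau→4  [2 exit(s)]
  3: ∅  [no exit]
  4: ∅  [no exit]
trace reaching 3: a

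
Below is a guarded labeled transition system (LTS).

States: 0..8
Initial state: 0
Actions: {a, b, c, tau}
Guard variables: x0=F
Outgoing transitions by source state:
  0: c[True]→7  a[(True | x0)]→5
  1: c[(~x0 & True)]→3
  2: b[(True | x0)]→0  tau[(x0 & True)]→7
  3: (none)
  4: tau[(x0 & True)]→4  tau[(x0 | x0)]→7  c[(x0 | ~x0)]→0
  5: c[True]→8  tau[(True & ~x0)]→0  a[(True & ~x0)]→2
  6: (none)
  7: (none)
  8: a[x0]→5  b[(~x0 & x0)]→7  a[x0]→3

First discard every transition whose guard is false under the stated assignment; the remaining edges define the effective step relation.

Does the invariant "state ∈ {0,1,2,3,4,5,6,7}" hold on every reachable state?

Answer: INVARIANT VIOLATED at state 8

Analysis:
Safe = {0,1,2,3,4,5,6,7}
Reachable = {0,2,5,7,8}
  0: safe
  2: safe
  5: safe
  7: safe
  8: outside
witness against invariant: a·c → 8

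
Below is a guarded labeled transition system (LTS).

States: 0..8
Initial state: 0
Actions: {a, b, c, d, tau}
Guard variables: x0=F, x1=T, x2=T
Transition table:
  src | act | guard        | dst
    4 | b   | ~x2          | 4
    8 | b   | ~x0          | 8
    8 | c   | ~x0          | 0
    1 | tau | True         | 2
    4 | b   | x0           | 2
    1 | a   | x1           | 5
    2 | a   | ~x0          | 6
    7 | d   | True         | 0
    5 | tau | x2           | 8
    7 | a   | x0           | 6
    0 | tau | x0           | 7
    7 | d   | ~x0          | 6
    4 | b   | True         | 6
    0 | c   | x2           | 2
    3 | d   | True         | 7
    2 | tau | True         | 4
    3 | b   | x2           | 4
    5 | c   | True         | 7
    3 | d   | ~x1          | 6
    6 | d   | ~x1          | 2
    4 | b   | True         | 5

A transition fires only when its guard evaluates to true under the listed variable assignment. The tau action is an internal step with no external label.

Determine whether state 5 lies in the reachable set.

Answer: REACHABLE

Working:
After dropping false guards: 15 live edges.
L0 = {0}
L1 = {2}  cumulative {0,2}
L2 = {4,6}  cumulative {0,2,4,6}
L3 = {5}  cumulative {0,2,4,5,6}
L4 = {7,8}  cumulative {0,2,4,5,6,7,8}
Reach set: {0,2,4,5,6,7,8}
witness 5: c·tau·b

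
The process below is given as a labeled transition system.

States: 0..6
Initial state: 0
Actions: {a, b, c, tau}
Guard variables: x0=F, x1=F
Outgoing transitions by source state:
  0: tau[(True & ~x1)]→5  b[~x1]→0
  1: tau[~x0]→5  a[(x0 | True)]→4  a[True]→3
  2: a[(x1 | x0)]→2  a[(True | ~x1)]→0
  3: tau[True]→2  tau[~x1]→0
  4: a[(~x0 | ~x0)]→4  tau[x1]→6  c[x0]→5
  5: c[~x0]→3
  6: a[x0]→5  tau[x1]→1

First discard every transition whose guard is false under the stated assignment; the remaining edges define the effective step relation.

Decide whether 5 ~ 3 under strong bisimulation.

Answer: NOT BISIMILAR

Analysis:
Compute ~ classes (split until stable):
  P[0] = {{0,1,2,3,4,5,6}}
  P[1] = {{0},{1},{2,4},{3},{5},{6}}
  P[2] = {{0},{1},{2},{3},{4},{5},{6}}
7 equivalence class(es) (converged in 3)
[5]={5}  [3]={3}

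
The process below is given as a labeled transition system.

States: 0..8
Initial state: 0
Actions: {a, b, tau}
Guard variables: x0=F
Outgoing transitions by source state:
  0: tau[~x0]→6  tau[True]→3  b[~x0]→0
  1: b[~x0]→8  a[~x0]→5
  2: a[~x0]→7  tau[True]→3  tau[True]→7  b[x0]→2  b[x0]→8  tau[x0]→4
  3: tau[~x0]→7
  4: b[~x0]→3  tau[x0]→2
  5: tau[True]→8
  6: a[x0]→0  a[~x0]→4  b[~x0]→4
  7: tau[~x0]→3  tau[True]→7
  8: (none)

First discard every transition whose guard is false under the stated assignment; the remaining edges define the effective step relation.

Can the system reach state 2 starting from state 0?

15 transition(s) survive guard evaluation.
Layer 0: {0}
Layer 1: {3,6}  cumulative {0,3,6}
Layer 2: {4,7}  cumulative {0,3,4,6,7}
Reachable = {0,3,4,6,7}

Answer: UNREACHABLE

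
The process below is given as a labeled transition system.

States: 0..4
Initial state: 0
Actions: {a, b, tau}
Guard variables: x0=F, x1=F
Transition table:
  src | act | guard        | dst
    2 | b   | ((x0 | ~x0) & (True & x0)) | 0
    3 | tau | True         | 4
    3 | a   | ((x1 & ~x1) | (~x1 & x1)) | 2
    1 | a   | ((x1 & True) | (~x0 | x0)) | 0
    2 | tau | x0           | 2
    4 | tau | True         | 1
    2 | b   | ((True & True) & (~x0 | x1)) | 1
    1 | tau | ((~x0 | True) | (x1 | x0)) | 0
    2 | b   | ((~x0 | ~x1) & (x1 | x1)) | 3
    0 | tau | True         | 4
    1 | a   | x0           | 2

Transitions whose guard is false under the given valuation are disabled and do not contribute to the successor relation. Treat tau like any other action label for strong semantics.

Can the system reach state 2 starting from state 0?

Answer: UNREACHABLE

Trace:
After dropping false guards: 6 live edges.
depth 0: {0}
depth 1: {4}  now seen {0,4}
depth 2: {1}  now seen {0,1,4}
Reachable = {0,1,4}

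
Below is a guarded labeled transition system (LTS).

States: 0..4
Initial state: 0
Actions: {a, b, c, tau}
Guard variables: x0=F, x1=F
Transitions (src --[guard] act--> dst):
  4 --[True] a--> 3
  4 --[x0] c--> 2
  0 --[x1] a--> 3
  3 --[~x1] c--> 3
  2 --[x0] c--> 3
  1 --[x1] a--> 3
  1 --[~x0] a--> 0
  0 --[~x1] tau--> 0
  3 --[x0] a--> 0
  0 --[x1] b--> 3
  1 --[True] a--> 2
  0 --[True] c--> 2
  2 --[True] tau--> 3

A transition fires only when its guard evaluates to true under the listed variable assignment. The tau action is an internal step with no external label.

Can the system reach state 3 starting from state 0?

Answer: REACHABLE

Trace:
Guard filter leaves 7 enabled edge(s).
Layer 0: {0}
Layer 1: {2}  cumulative {0,2}
Layer 2: {3}  cumulative {0,2,3}
R = {0,2,3}
witness 3: c·tau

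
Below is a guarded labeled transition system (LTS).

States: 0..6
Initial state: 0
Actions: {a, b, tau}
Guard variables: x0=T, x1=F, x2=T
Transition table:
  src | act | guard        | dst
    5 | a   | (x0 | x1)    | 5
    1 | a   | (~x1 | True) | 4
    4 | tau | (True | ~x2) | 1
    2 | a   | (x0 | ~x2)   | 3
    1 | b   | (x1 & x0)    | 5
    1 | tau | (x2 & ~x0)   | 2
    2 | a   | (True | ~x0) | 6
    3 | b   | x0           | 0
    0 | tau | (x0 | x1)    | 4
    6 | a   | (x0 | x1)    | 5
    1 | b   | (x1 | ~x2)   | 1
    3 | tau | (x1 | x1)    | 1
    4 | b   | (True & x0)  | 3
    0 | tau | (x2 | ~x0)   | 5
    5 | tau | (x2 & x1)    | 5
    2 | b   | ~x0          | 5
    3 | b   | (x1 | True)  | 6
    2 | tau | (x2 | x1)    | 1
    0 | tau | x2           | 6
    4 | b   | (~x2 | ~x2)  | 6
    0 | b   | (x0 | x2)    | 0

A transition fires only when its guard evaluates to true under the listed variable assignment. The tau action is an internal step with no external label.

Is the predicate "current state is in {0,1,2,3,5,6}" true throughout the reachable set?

Answer: INVARIANT VIOLATED at state 4

Trace:
Inv-set: {0,1,2,3,5,6}
R = {0,1,3,4,5,6}
  0: ok
  1: ok
  3: ok
  4: ✗ unsafe
  5: ok
  6: ok
witness against invariant: tau → 4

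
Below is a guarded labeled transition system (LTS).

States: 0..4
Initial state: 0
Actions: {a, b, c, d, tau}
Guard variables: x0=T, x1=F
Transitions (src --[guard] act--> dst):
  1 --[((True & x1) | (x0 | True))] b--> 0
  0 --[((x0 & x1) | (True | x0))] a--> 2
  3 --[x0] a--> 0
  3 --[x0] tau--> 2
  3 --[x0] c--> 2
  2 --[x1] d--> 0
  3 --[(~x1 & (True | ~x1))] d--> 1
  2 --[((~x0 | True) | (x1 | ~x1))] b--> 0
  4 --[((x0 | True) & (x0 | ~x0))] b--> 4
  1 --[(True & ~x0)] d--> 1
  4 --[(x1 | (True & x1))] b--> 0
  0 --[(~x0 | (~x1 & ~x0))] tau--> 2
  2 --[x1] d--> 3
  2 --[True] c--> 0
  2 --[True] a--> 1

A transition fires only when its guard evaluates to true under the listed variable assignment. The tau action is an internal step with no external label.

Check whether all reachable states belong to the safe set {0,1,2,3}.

Allowed set {0,1,2,3}
Reachable = {0,1,2}
  0: safe
  1: safe
  2: safe

Answer: INVARIANT HOLDS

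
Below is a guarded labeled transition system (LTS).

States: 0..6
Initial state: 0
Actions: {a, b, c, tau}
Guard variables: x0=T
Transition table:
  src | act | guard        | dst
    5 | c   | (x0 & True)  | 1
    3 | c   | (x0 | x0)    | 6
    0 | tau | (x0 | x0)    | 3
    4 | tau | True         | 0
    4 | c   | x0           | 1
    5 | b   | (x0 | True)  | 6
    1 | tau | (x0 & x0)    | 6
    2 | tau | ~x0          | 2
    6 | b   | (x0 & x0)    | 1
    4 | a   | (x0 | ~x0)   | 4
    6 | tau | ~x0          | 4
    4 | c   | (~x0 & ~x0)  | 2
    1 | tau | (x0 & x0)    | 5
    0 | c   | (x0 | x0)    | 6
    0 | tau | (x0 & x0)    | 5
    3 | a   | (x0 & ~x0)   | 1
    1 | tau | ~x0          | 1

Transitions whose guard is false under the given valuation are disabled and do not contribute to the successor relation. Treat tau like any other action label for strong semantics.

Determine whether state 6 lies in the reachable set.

After dropping false guards: 12 live edges.
L0 = {0}
L1 = {3,5,6}  now seen {0,3,5,6}
L2 = {1}  now seen {0,1,3,5,6}
R = {0,1,3,5,6}
trace reaching 6: c

Answer: REACHABLE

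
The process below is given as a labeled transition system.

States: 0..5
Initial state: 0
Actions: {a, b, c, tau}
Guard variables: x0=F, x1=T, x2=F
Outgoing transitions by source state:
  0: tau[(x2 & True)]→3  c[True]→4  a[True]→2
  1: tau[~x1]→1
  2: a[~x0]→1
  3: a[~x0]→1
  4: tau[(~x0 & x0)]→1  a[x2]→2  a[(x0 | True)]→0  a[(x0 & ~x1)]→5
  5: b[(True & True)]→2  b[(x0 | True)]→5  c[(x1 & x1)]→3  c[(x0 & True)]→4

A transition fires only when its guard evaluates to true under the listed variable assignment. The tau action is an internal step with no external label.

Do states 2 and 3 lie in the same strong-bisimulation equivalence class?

Refine partition for ~:
  round 0: {{0,1,2,3,4,5}}
  round 1: {{0},{1},{2,3,4},{5}}
  round 2: {{0},{1},{2,3},{4},{5}}
Fixed point at round 3; 5 class(es).
class of 2: {2,3}; class of 3: {2,3}

Answer: BISIMILAR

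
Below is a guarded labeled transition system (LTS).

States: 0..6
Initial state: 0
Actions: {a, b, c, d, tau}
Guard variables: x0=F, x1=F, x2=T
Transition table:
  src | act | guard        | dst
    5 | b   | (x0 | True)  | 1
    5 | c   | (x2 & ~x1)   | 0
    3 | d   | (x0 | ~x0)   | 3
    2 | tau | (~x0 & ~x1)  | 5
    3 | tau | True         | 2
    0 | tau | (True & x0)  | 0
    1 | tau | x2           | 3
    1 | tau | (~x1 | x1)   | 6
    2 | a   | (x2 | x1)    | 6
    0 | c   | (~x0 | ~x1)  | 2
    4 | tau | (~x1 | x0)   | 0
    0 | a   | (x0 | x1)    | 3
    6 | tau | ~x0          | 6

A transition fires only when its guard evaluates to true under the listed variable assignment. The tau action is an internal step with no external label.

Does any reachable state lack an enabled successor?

Answer: DEADLOCK-FREE

Trace:
Reachable = {0,1,2,3,5,6}
  0: c→2  [1 out]
  1: tau→3  tau→6  [2 out]
  2: a→6  tau→5  [2 out]
  3: d→3  tau→2  [2 out]
  5: b→1  c→0  [2 out]
  6: tau→6  [1 out]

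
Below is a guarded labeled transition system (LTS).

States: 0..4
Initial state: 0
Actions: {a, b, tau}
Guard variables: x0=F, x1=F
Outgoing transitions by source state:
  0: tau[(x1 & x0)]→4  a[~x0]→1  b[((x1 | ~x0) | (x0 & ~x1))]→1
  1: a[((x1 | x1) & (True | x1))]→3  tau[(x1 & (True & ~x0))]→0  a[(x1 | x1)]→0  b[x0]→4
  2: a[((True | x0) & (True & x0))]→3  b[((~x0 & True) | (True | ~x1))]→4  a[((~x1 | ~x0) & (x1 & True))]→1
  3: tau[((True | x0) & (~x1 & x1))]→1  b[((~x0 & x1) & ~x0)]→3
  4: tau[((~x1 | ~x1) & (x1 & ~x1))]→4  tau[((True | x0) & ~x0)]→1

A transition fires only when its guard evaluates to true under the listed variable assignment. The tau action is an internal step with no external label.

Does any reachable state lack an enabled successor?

Reach set: {0,1}
  0: a→1  b→1  [2 out]
  1: ∅  [deadlock]
Path to 1: a

Answer: DEADLOCK at state 1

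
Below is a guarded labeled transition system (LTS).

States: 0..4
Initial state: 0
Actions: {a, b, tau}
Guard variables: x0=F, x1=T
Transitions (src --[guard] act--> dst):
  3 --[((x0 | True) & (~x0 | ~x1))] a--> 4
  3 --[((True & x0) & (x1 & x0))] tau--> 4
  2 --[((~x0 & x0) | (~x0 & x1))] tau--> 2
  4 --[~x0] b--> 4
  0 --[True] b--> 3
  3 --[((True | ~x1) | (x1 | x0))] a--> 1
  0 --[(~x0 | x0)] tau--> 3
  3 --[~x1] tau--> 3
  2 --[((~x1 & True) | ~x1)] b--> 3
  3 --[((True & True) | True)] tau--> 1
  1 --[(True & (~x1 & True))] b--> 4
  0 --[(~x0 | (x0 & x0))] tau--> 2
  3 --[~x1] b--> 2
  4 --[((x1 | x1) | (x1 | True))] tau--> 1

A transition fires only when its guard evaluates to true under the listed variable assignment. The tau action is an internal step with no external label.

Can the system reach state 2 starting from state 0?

After dropping false guards: 9 live edges.
depth 0: {0}
depth 1: {2,3}  now seen {0,2,3}
depth 2: {1,4}  now seen {0,1,2,3,4}
Reach set: {0,1,2,3,4}
witness 2: tau

Answer: REACHABLE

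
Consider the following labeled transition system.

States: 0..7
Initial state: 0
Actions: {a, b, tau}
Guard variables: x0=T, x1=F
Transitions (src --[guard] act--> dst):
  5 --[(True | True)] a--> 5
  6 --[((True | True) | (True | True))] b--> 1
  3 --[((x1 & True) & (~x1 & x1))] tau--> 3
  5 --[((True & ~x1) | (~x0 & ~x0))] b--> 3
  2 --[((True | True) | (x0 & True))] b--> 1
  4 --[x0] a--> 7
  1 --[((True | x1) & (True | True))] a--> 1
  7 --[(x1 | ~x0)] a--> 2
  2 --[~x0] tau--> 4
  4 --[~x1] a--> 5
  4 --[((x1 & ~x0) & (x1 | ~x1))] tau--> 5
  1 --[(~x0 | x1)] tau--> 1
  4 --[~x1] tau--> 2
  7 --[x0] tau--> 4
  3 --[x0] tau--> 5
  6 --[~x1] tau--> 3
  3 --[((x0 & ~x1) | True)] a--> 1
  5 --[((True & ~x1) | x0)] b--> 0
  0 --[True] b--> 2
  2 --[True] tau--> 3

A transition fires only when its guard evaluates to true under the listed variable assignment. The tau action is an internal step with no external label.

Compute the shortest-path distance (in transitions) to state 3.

Layered search for 3:
  depth 0: {0}
  depth 1: {2}
  depth 2: {1,3}
depth(3)=2, e.g. b·tau

Answer: 2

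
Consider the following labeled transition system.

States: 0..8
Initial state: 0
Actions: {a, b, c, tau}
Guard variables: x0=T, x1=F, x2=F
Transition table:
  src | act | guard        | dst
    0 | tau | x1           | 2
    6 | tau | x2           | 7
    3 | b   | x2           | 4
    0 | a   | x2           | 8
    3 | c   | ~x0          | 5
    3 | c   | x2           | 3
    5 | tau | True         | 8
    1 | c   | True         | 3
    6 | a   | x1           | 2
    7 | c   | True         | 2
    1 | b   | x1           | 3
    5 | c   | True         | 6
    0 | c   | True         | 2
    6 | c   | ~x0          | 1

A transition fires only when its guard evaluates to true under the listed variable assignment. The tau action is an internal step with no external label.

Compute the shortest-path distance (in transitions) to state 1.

Breadth-first toward 1:
  L0 = {0}
  L1 = {2}
1 never appears.

Answer: UNREACHABLE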